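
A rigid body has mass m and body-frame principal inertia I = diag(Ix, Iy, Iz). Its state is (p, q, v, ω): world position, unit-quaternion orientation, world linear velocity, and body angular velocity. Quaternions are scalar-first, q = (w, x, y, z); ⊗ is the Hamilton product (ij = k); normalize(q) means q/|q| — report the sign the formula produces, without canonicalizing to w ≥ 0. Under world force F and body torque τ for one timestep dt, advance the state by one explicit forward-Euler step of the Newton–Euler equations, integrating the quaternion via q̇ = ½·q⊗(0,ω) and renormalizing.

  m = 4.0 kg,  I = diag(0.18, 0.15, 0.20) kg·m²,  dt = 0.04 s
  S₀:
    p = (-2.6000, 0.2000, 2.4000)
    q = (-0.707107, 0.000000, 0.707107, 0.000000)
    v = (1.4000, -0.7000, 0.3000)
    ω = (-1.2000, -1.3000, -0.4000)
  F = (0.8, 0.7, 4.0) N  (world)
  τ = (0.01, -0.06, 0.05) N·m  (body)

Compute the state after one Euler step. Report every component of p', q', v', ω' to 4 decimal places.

gyro term ω×Iω = (0.0260, -0.0096, -0.0468)
α = I⁻¹(τ − ω×Iω) = (-0.0889, -0.3360, 0.4840)
ω' = ω + α·dt = (-1.2036, -1.3134, -0.3806)
q⊗(0,ω) = (0.9192391, 0.5656856, 0.9192391, 1.1313712)
q' = normalize(q + ½dt·q⊗(0,ω)) = (-0.6883, 0.0113, 0.7250, 0.0226)
a = F/m = (0.2000, 0.1750, 1.0000)
new position p' = (-2.5440, 0.1720, 2.4120)
v + (F/m)dt = (1.4080, -0.6930, 0.3400)

p' = (-2.5440, 0.1720, 2.4120)
q' = (-0.6883, 0.0113, 0.7250, 0.0226)
v' = (1.4080, -0.6930, 0.3400)
ω' = (-1.2036, -1.3134, -0.3806)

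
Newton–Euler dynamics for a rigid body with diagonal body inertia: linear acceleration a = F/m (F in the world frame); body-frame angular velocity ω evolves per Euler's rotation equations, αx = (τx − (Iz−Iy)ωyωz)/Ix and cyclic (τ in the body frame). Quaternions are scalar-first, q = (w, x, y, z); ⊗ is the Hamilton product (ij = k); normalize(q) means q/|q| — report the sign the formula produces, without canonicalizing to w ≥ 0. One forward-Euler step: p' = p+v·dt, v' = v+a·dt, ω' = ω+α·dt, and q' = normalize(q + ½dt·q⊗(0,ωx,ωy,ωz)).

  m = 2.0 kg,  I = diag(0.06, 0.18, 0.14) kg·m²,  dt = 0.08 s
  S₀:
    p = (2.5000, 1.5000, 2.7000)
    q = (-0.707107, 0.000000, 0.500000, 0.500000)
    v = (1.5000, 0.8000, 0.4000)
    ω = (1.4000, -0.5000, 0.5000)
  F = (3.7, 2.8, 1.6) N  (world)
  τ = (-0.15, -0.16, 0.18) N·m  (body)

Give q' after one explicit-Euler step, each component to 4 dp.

Hamilton product q⊗(0,ω) = (0.0000000, -0.4899498, 1.0535535, -1.0535535)
updated quaternion q' = (-0.7057, -0.0196, 0.5411, 0.4570)

q' = (-0.7057, -0.0196, 0.5411, 0.4570)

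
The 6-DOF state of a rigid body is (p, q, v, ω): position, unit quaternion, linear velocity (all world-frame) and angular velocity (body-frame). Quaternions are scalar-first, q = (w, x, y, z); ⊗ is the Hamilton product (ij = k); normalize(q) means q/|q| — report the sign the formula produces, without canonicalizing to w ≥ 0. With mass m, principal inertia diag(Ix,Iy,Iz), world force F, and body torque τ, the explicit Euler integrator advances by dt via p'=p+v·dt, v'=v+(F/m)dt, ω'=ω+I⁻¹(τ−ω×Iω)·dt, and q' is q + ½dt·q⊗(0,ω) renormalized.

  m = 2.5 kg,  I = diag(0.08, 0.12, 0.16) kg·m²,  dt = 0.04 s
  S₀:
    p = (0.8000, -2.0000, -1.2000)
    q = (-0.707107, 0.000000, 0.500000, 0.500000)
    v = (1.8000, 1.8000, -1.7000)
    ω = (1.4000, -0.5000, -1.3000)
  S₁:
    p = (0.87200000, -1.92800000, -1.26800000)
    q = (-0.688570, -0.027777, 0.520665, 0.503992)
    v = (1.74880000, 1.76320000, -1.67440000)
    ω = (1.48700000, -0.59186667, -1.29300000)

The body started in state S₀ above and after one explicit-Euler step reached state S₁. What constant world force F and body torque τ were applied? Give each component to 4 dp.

velocity change Δv = (-0.05120000, -0.03680000, 0.02560000)
F = m·Δv/dt = (-3.2000, -2.3000, 1.6000)
Δω = ω₁−ω₀ = (0.08700000, -0.09186667, 0.00700000)
I·α + gyro = (0.2000, -0.1300, 0.0000)

F = (-3.2000, -2.3000, 1.6000)
τ = (0.2000, -0.1300, 0.0000)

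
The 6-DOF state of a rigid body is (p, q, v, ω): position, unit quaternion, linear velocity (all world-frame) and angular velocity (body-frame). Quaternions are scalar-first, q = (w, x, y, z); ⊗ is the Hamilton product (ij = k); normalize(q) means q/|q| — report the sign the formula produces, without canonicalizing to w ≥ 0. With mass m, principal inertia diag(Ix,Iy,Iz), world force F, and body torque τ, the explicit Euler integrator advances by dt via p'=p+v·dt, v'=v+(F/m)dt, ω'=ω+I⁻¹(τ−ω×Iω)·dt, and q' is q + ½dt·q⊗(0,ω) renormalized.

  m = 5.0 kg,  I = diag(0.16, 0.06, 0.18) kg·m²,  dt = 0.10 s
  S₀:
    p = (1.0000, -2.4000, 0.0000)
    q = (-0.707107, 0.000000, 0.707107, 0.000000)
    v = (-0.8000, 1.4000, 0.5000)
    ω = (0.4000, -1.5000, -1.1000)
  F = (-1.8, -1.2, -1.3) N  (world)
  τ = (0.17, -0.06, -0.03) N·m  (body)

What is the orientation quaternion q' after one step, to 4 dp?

q' = (-0.6511, -0.0528, 0.7567, 0.0246)

Hamilton product q⊗(0,ω) = (1.0606605, -1.0606605, 1.0606605, 0.4949749)
q + ½dt·q⊗(0,ω), renormalized = (-0.6511, -0.0528, 0.7567, 0.0246)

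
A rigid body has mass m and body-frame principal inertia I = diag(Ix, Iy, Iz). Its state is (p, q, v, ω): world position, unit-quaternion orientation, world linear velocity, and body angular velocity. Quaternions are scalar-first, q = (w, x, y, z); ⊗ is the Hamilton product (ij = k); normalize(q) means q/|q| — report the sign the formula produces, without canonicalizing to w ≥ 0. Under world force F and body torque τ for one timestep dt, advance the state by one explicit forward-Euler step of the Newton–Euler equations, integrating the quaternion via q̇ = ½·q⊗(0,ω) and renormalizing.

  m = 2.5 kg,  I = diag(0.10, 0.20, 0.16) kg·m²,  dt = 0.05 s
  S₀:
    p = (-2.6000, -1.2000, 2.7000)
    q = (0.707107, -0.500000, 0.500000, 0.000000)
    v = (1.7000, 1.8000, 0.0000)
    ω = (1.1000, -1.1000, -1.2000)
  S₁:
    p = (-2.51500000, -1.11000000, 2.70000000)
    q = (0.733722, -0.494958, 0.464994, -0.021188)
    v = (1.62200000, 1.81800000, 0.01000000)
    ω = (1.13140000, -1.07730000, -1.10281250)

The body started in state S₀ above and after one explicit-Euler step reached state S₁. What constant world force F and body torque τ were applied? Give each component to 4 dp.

F = (-3.9000, 0.9000, 0.5000)
τ = (0.0100, 0.1700, 0.1900)

Δω = ω₁−ω₀ = (0.03140000, 0.02270000, 0.09718750)
gyro term ω₀×Iω₀ = (-0.0528, 0.0792, -0.1210)
I·α + gyro = (0.0100, 0.1700, 0.1900)
v₁ − v₀ = (-0.07800000, 0.01800000, 0.01000000)
applied force F = (-3.9000, 0.9000, 0.5000)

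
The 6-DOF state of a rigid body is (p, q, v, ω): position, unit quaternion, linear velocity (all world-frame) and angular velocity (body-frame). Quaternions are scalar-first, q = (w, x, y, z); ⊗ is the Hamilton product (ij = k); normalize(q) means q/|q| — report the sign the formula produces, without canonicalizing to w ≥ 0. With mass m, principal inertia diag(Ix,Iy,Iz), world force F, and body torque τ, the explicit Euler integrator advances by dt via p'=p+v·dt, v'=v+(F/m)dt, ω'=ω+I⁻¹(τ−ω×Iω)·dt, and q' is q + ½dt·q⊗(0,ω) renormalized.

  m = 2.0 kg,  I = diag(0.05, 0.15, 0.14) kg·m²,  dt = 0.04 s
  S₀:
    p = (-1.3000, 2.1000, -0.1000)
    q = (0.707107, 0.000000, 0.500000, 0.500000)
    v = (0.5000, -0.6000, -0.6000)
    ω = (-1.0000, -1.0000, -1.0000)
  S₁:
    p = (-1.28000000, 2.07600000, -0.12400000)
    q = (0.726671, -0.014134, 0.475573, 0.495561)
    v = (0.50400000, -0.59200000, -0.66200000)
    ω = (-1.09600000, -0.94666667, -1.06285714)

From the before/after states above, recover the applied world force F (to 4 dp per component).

v₁ − v₀ = (0.00400000, 0.00800000, -0.06200000)
m·(v₁−v₀)/dt = (0.2000, 0.4000, -3.1000)

F = (0.2000, 0.4000, -3.1000)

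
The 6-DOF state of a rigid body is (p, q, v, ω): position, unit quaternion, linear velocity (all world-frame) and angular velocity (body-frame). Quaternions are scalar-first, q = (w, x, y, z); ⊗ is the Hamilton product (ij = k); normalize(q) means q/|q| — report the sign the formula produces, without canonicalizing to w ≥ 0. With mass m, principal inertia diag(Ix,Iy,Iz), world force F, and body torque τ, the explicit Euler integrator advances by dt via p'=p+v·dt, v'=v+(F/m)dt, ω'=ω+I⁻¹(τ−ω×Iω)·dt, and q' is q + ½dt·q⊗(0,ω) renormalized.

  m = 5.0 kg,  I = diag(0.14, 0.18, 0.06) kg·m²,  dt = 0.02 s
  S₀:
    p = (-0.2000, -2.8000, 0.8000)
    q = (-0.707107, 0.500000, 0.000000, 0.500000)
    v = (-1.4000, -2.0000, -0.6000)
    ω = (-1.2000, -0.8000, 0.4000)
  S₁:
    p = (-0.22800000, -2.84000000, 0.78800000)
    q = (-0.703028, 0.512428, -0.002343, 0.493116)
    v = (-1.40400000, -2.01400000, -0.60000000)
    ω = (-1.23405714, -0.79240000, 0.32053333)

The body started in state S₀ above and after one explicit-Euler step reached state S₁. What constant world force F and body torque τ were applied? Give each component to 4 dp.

F = (-1.0000, -3.5000, 0.0000)
τ = (-0.2000, 0.0300, -0.2000)

Δv = v₁−v₀ = (-0.00400000, -0.01400000, 0.00000000)
m·(v₁−v₀)/dt = (-1.0000, -3.5000, 0.0000)
ω₁ − ω₀ = (-0.03405714, 0.00760000, -0.07946667)
τ = I·(Δω/dt) + ω₀×(Iω₀) = (-0.2000, 0.0300, -0.2000)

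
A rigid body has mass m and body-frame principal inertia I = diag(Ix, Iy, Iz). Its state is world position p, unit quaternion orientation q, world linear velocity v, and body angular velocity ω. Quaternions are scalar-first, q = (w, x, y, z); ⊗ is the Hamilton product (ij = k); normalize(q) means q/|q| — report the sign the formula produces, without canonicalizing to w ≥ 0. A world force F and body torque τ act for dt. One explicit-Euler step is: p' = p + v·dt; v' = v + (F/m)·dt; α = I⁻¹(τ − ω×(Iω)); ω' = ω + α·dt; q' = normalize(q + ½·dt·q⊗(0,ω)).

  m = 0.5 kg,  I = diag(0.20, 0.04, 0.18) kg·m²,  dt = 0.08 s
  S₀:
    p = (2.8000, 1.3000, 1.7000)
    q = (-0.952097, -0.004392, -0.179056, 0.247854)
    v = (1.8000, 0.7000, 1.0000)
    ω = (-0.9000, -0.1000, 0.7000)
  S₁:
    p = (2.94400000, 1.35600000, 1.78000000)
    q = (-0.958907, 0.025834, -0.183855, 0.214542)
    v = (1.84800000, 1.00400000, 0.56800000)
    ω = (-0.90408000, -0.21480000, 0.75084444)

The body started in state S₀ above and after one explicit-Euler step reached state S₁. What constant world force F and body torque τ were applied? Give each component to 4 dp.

ω₁ − ω₀ = (-0.00408000, -0.11480000, 0.05084444)
τ = I·(Δω/dt) + ω₀×(Iω₀) = (-0.0200, -0.0700, 0.1000)
velocity change Δv = (0.04800000, 0.30400000, -0.43200000)
F = m·Δv/dt = (0.3000, 1.9000, -2.7000)

F = (0.3000, 1.9000, -2.7000)
τ = (-0.0200, -0.0700, 0.1000)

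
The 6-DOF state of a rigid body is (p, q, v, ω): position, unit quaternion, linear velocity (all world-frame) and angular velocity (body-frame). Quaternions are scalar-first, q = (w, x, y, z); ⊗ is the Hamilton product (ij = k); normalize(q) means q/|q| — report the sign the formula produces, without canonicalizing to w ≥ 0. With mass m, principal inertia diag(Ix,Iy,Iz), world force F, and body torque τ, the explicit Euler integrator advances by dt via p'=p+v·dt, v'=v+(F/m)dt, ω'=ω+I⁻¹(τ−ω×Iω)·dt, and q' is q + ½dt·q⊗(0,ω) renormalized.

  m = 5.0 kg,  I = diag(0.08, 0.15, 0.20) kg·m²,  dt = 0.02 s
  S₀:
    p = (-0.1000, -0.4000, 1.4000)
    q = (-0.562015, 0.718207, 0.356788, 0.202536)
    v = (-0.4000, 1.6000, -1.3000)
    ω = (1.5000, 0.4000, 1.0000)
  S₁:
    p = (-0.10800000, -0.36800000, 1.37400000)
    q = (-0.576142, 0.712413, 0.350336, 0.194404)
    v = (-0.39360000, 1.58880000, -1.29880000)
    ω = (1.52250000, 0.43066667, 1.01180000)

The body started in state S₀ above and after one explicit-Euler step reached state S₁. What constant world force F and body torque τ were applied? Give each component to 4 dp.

Δv = v₁−v₀ = (0.00640000, -0.01120000, 0.00120000)
applied force F = (1.6000, -2.8000, 0.3000)
Δω = ω₁−ω₀ = (0.02250000, 0.03066667, 0.01180000)
ω₀×(Iω₀) = (0.0200, -0.1800, 0.0420)
applied torque τ = (0.1100, 0.0500, 0.1600)

F = (1.6000, -2.8000, 0.3000)
τ = (0.1100, 0.0500, 0.1600)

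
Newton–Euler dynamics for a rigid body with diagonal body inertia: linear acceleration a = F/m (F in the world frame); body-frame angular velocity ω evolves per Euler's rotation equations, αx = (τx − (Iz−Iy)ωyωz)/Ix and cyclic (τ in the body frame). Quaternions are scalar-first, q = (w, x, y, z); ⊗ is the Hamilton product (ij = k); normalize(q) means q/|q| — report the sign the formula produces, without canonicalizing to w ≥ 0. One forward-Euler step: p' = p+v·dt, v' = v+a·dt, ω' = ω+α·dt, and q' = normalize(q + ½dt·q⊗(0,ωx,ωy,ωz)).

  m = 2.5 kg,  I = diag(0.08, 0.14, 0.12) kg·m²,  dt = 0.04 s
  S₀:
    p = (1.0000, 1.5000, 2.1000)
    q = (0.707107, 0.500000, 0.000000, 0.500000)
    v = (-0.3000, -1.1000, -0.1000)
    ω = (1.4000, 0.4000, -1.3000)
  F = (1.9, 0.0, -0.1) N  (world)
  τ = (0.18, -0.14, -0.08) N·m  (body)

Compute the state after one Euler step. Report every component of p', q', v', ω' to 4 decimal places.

p' = (0.9880, 1.4560, 2.0960)
q' = (0.7056, 0.5154, 0.0326, 0.4852)
v' = (-0.2696, -1.1000, -0.1016)
ω' = (1.4848, 0.3392, -1.3379)

gyro term ω×Iω = (0.0104, 0.0728, 0.0336)
α = I⁻¹(τ − ω×Iω) = (2.1200, -1.5200, -0.9467)
new body rate ω' = (1.4848, 0.3392, -1.3379)
q⊗(0,ω) = (-0.0500000, 0.7899498, 1.6328428, -0.7192391)
q' = normalize(q + ½dt·q⊗(0,ω)) = (0.7056, 0.5154, 0.0326, 0.4852)
a = (0.7600, 0.0000, -0.0400)
p' = p + v·dt = (0.9880, 1.4560, 2.0960)
v' = v + a·dt = (-0.2696, -1.1000, -0.1016)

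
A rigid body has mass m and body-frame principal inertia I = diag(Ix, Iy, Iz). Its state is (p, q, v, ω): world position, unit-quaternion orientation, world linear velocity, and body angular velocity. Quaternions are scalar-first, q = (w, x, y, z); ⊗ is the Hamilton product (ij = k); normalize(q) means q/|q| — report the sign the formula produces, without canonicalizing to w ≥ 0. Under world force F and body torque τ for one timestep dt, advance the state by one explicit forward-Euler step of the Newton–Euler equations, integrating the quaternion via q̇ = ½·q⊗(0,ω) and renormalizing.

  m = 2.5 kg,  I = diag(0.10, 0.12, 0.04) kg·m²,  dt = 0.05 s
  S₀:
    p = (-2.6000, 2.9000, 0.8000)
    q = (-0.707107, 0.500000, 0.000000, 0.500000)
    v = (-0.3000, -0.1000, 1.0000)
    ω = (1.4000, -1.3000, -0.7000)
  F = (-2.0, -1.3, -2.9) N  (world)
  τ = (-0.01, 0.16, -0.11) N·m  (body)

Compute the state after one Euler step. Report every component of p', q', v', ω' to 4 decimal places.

p' = (-2.6150, 2.8950, 0.8500)
q' = (-0.7149, 0.4909, 0.0492, 0.4955)
v' = (-0.3400, -0.1260, 0.9420)
ω' = (1.4314, -1.2088, -0.7920)

a = (-0.8000, -0.5200, -1.1600)
p' = p + v·dt = (-2.6150, 2.8950, 0.8500)
new velocity v' = (-0.3400, -0.1260, 0.9420)
(τ − ω×Iω)/I = (0.6280, 1.8233, -1.8400)
ω' = ω + α·dt = (1.4314, -1.2088, -0.7920)
Hamilton product q⊗(0,ω) = (-0.3500000, -0.3399498, 1.9692391, -0.1550251)
q' = normalize(q + ½dt·q⊗(0,ω)) = (-0.7149, 0.4909, 0.0492, 0.4955)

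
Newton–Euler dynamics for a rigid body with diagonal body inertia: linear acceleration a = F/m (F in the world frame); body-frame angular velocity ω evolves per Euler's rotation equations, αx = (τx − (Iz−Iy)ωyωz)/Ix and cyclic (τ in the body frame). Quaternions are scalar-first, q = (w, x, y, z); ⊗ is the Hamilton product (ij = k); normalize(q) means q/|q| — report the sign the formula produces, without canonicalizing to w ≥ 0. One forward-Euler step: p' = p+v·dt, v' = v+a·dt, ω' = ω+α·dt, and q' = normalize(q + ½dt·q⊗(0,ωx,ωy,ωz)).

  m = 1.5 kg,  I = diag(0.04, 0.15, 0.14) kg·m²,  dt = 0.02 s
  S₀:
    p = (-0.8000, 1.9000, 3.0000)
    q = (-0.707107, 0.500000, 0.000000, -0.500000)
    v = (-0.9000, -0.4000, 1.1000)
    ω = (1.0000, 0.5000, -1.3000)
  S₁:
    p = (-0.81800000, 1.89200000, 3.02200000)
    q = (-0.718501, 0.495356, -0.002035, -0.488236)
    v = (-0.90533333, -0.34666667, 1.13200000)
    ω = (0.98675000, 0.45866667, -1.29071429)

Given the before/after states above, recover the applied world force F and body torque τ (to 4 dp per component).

F = (-0.4000, 4.0000, 2.4000)
τ = (-0.0200, -0.1800, 0.1200)

velocity change Δv = (-0.00533333, 0.05333333, 0.03200000)
F = m·Δv/dt = (-0.4000, 4.0000, 2.4000)
ω₁ − ω₀ = (-0.01325000, -0.04133333, 0.00928571)
τ = I·(Δω/dt) + ω₀×(Iω₀) = (-0.0200, -0.1800, 0.1200)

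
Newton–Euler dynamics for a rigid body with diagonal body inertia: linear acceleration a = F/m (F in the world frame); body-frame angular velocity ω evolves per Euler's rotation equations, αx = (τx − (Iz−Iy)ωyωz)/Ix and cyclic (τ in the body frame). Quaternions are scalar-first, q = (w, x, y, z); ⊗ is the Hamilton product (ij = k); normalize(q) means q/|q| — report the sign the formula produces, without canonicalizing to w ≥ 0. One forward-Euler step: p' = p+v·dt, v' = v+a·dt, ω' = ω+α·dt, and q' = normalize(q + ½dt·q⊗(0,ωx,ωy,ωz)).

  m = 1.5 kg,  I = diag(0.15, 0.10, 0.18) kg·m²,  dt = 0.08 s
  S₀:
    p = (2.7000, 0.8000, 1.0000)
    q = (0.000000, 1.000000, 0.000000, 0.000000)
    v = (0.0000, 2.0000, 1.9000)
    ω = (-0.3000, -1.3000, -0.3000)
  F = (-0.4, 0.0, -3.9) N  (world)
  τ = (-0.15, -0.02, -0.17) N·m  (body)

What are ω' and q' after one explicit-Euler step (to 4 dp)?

ω' = (-0.3966, -1.3138, -0.3669)
q' = (0.0120, 0.9985, 0.0120, -0.0519)

precession coupling ω×(Iω) = (0.0312, -0.0027, -0.0195)
(τ − ω×Iω)/I = (-1.2080, -0.1730, -0.8361)
ω + α·dt = (-0.3966, -1.3138, -0.3669)
q⊗(0,ω) = (0.3000000, 0.0000000, 0.3000000, -1.3000000)
q + ½dt·q⊗(0,ω), renormalized = (0.0120, 0.9985, 0.0120, -0.0519)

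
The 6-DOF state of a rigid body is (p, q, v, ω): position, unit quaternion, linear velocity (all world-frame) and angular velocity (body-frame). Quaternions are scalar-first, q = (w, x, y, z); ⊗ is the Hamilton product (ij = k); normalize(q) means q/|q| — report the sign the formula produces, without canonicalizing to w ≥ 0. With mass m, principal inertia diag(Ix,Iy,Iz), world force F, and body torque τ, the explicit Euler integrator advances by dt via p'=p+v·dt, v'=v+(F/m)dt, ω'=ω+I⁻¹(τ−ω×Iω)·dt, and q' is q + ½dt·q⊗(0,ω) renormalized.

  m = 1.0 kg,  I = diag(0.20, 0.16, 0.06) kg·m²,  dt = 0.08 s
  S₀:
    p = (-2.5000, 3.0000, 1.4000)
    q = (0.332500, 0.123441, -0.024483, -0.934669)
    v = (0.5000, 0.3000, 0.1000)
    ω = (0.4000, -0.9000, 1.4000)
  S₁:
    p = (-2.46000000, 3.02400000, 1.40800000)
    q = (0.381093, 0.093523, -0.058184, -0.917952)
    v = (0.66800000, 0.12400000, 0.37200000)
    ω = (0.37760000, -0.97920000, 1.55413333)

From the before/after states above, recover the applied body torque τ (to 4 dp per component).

τ = (0.0700, -0.0800, 0.1300)

rate change Δω = (-0.02240000, -0.07920000, 0.15413333)
precession coupling = (0.1260, 0.0784, 0.0144)
applied torque τ = (0.0700, -0.0800, 0.1300)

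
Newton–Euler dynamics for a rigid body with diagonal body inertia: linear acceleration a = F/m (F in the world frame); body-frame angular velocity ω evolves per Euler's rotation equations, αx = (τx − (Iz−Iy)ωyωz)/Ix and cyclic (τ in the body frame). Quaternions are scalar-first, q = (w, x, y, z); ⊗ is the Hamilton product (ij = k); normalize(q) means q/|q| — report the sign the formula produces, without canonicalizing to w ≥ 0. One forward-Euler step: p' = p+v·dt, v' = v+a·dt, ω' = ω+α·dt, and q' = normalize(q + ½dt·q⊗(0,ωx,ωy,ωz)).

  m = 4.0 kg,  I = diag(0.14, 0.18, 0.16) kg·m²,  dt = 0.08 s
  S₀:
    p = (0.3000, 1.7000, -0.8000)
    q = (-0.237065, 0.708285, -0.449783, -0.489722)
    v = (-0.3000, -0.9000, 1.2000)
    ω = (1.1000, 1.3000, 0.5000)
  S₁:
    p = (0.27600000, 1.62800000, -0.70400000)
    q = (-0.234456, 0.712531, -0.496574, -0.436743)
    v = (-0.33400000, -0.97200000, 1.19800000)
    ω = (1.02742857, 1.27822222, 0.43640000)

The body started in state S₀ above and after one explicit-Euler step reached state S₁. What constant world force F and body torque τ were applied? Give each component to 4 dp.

F = (-1.7000, -3.6000, -0.1000)
τ = (-0.1400, -0.0600, -0.0700)

Δω = ω₁−ω₀ = (-0.07257143, -0.02177778, -0.06360000)
applied torque τ = (-0.1400, -0.0600, -0.0700)
v₁ − v₀ = (-0.03400000, -0.07200000, -0.00200000)
F = m·Δv/dt = (-1.7000, -3.6000, -0.1000)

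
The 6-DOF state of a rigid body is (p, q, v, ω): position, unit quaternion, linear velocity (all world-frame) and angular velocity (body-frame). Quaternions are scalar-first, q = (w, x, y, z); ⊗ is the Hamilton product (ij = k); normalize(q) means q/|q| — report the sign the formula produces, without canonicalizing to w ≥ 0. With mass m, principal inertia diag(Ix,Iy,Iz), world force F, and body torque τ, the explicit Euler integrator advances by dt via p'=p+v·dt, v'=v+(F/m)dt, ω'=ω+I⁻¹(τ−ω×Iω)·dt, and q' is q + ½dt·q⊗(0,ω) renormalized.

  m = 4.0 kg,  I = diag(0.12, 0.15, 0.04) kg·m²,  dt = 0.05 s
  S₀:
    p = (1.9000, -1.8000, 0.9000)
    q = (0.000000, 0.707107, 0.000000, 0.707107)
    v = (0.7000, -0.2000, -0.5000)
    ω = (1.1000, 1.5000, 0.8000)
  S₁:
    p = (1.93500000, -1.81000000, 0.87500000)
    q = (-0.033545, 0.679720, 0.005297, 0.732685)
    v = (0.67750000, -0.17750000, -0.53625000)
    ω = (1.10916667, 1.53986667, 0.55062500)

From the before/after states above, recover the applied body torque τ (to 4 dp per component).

τ = (-0.1100, 0.1900, -0.1500)

rate change Δω = (0.00916667, 0.03986667, -0.24937500)
applied torque τ = (-0.1100, 0.1900, -0.1500)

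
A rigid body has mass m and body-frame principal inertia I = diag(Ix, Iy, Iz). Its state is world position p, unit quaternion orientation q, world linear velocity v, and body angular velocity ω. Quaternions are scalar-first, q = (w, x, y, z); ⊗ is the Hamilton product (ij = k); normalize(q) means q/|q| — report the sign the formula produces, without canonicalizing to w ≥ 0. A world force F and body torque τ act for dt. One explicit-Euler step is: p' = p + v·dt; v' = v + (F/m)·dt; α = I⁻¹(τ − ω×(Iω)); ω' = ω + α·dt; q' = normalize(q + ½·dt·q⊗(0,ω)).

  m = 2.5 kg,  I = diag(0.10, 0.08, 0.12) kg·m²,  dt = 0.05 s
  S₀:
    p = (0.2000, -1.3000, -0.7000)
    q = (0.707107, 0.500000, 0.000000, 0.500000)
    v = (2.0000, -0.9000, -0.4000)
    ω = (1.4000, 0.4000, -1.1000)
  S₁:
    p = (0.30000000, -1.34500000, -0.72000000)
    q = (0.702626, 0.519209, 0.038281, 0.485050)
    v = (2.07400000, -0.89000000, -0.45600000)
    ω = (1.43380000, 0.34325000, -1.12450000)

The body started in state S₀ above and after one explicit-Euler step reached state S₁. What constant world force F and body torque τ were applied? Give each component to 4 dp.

Δv = v₁−v₀ = (0.07400000, 0.01000000, -0.05600000)
m·(v₁−v₀)/dt = (3.7000, 0.5000, -2.8000)
ω₁ − ω₀ = (0.03380000, -0.05675000, -0.02450000)
ω₀×(Iω₀) = (-0.0176, 0.0308, -0.0112)
applied torque τ = (0.0500, -0.0600, -0.0700)

F = (3.7000, 0.5000, -2.8000)
τ = (0.0500, -0.0600, -0.0700)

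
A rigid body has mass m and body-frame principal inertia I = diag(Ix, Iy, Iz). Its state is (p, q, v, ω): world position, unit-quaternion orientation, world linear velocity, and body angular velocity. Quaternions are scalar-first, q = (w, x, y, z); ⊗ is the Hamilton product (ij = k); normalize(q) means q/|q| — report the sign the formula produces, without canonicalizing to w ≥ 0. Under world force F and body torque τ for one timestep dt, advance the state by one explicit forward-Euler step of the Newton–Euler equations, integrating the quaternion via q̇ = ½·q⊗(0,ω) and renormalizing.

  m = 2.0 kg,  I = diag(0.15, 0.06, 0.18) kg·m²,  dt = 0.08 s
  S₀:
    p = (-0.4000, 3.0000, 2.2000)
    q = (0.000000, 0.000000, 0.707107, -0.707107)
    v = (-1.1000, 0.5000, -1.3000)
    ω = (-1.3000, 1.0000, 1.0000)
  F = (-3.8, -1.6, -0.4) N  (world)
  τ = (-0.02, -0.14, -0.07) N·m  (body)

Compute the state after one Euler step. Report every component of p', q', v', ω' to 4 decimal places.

p' = p + v·dt = (-0.4880, 3.0400, 2.0960)
v' = v + a·dt = (-1.2520, 0.4360, -1.3160)
α = I⁻¹(τ − ω×Iω) = (-0.9333, -2.9833, -1.0389)
ω' = ω + α·dt = (-1.3747, 0.7613, 0.9169)
q⊗(0,ω) = (0.0000000, 1.4142140, 0.9192391, 0.9192391)
q' = normalize(q + ½dt·q⊗(0,ω)) = (0.0000, 0.0564, 0.7417, -0.6684)

p' = (-0.4880, 3.0400, 2.0960)
q' = (0.0000, 0.0564, 0.7417, -0.6684)
v' = (-1.2520, 0.4360, -1.3160)
ω' = (-1.3747, 0.7613, 0.9169)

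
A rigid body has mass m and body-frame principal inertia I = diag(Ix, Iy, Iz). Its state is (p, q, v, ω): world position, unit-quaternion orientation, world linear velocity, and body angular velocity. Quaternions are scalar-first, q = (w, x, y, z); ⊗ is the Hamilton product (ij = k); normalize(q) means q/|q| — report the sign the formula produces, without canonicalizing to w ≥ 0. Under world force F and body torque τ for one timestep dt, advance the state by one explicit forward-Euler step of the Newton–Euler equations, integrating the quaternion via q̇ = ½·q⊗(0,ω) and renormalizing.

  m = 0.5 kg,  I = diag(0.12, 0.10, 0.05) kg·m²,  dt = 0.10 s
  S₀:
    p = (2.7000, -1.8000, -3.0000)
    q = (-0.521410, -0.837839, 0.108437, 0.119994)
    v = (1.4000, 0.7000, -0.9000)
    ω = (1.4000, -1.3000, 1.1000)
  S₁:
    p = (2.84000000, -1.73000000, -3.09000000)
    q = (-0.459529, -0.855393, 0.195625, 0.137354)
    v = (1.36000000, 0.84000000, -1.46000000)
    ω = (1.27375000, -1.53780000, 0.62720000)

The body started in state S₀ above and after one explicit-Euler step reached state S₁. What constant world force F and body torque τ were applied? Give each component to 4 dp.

v₁ − v₀ = (-0.04000000, 0.14000000, -0.56000000)
F = m·Δv/dt = (-0.2000, 0.7000, -2.8000)
rate change Δω = (-0.12625000, -0.23780000, -0.47280000)
I·α + gyro = (-0.0800, -0.1300, -0.2000)

F = (-0.2000, 0.7000, -2.8000)
τ = (-0.0800, -0.1300, -0.2000)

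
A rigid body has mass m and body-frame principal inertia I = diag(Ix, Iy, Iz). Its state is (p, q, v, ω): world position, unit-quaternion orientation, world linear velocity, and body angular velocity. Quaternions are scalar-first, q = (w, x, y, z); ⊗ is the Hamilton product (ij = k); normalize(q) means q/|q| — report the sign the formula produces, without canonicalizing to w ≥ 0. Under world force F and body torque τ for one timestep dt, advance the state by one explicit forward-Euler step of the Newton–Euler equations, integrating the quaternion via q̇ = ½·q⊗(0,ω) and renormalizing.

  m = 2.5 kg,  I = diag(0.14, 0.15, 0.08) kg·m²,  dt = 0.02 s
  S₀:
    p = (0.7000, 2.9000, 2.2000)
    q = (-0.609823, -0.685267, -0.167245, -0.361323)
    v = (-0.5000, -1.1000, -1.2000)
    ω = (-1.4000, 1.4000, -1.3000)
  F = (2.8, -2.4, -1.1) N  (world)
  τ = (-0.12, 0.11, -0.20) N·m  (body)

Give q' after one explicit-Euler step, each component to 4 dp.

Hamilton product q⊗(0,ω) = (-1.1949507, 1.5770229, -1.2387471, -0.4007469)
q' = normalize(q + ½dt·q⊗(0,ω)) = (-0.6216, -0.6693, -0.1796, -0.3652)

q' = (-0.6216, -0.6693, -0.1796, -0.3652)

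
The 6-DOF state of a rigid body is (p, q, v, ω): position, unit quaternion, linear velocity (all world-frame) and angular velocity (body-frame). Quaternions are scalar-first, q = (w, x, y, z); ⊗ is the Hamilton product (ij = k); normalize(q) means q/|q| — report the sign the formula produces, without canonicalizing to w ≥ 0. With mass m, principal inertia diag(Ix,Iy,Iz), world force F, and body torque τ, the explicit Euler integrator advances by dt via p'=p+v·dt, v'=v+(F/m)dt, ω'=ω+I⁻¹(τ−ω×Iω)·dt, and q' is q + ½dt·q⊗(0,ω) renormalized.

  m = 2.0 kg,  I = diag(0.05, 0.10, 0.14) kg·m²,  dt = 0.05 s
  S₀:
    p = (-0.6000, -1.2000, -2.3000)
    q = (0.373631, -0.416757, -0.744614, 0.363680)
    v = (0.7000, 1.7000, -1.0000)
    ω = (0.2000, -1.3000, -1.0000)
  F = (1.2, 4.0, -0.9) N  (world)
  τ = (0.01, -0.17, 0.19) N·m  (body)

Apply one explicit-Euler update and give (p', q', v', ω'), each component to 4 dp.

p' = (-0.5650, -1.1150, -2.3500)
q' = (0.3603, -0.3841, -0.7647, 0.3713)
v' = (0.7300, 1.8000, -1.0225)
ω' = (0.1580, -1.3940, -0.9275)

linear accel F/m = (0.6000, 2.0000, -0.4500)
new position p' = (-0.5650, -1.1150, -2.3500)
v' = v + a·dt = (0.7300, 1.8000, -1.0225)
ω×(Iω) gyroscopic = (0.0520, 0.0180, -0.0130)
α = I⁻¹(τ − ω×Iω) = (-0.8400, -1.8800, 1.4500)
ω + α·dt = (0.1580, -1.3940, -0.9275)
Hamilton product q⊗(0,ω) = (-0.5209668, 1.2921242, -0.8297413, 0.3170759)
updated quaternion q' = (0.3603, -0.3841, -0.7647, 0.3713)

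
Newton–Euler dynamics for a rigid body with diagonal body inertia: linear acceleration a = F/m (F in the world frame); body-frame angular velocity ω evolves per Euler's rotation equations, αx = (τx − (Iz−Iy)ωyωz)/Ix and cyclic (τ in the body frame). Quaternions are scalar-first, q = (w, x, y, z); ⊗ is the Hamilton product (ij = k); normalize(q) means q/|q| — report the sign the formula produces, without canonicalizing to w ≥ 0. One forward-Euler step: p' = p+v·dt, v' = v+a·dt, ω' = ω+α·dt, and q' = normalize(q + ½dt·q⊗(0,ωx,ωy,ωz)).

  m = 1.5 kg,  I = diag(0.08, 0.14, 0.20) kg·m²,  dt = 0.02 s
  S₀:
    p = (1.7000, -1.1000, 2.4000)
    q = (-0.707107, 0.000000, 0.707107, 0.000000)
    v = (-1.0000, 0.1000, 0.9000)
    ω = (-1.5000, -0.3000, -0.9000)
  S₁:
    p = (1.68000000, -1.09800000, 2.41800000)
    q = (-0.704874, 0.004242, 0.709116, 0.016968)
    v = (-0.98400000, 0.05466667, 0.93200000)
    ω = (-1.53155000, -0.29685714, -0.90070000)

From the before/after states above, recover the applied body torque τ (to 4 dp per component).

τ = (-0.1100, -0.1400, 0.0200)

rate change Δω = (-0.03155000, 0.00314286, -0.00070000)
precession coupling = (0.0162, -0.1620, 0.0270)
applied torque τ = (-0.1100, -0.1400, 0.0200)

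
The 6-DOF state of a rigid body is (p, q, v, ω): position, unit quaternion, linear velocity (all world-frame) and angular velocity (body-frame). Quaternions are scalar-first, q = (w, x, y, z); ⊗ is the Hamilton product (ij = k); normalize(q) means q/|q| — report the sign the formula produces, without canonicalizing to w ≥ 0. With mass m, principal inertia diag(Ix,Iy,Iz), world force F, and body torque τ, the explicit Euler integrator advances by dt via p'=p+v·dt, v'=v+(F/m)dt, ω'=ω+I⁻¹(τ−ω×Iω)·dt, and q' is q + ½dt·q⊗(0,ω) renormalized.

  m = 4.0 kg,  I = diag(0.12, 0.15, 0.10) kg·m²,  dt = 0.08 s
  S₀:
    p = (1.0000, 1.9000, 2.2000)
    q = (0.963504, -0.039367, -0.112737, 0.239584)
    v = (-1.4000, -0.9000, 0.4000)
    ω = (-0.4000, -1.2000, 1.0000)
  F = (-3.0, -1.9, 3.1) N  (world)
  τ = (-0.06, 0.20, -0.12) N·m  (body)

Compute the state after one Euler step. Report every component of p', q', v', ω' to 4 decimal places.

a = F/m = (-0.7500, -0.4750, 0.7750)
p' = p + v·dt = (0.8880, 1.8280, 2.2320)
v + (F/m)dt = (-1.4600, -0.9380, 0.4620)
(τ − ω×Iω)/I = (-1.0000, 1.3867, -1.3440)
new body rate ω' = (-0.4800, -1.0891, 0.8925)
2q̇ = q⊗(0,ω) = (-0.3906152, -0.2106378, -1.2126714, 0.9656496)
q' = normalize(q + ½dt·q⊗(0,ω)) = (0.9459, -0.0477, -0.1609, 0.2776)

p' = (0.8880, 1.8280, 2.2320)
q' = (0.9459, -0.0477, -0.1609, 0.2776)
v' = (-1.4600, -0.9380, 0.4620)
ω' = (-0.4800, -1.0891, 0.8925)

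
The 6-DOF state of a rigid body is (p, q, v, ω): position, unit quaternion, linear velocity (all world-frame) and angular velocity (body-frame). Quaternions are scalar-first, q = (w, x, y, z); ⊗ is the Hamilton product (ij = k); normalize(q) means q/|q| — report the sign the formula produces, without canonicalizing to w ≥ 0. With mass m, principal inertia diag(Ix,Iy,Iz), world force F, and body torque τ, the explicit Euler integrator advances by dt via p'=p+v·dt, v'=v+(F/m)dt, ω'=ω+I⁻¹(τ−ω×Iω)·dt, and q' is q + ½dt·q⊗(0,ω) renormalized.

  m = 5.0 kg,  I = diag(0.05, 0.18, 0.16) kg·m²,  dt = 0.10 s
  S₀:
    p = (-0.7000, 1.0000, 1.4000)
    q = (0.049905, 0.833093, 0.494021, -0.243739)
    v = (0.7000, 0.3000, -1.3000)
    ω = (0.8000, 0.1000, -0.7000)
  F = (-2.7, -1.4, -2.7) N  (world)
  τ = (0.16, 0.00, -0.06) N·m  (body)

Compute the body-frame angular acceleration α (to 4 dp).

ω×(Iω) gyroscopic = (0.0014, 0.0616, 0.0104)
angular accel α = (3.1720, -0.3422, -0.4400)

α = (3.1720, -0.3422, -0.4400)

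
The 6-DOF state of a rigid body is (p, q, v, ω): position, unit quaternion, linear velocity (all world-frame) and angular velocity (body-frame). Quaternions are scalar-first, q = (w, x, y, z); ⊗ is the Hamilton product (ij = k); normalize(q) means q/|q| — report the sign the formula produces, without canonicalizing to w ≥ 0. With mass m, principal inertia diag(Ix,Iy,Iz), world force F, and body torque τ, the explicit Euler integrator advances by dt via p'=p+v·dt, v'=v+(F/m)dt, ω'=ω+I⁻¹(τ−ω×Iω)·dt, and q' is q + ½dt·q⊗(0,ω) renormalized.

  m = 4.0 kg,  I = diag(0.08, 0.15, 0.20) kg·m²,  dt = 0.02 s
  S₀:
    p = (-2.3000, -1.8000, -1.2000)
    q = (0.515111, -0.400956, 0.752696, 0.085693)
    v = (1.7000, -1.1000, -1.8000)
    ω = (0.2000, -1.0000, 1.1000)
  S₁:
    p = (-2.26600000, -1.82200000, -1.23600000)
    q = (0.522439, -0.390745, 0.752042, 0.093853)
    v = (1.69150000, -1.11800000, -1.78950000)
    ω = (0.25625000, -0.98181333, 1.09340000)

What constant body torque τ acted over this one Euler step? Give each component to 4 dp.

Δω = ω₁−ω₀ = (0.05625000, 0.01818667, -0.00660000)
ω₀×(Iω₀) = (-0.0550, -0.0264, -0.0140)
applied torque τ = (0.1700, 0.1100, -0.0800)

τ = (0.1700, 0.1100, -0.0800)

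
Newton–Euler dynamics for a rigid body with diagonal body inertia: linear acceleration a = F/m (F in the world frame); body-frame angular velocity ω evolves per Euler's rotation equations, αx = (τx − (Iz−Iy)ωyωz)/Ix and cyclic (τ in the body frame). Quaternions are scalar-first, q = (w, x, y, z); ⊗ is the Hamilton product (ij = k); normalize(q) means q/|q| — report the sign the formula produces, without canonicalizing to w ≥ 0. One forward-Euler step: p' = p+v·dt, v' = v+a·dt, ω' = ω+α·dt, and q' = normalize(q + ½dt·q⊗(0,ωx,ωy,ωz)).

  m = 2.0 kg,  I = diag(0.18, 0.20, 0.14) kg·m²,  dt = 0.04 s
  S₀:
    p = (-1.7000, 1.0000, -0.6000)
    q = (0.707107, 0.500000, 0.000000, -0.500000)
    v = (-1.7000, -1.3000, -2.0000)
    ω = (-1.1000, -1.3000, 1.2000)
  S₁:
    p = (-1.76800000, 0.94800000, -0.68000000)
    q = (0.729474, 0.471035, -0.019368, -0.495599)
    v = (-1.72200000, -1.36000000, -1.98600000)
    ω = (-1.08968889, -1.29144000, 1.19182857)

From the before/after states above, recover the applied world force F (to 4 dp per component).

F = (-1.1000, -3.0000, 0.7000)

velocity change Δv = (-0.02200000, -0.06000000, 0.01400000)
F = m·Δv/dt = (-1.1000, -3.0000, 0.7000)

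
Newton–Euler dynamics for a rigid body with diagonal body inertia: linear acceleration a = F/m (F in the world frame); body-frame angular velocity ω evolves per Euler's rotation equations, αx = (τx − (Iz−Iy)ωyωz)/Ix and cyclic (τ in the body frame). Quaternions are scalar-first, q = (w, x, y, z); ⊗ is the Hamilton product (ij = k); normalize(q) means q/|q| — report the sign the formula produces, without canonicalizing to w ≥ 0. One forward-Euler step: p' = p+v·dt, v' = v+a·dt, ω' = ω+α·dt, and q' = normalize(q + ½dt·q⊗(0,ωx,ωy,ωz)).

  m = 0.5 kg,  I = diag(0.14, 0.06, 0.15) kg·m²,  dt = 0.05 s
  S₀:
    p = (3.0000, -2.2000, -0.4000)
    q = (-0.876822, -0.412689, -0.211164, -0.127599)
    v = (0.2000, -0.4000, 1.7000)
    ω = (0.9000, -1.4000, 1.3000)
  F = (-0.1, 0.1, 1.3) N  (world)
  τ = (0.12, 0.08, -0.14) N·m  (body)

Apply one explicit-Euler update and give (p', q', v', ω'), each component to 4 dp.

p' = (3.0100, -2.2200, -0.3150)
q' = (-0.8696, -0.4431, -0.1697, -0.1367)
v' = (0.1900, -0.3900, 1.8300)
ω' = (1.0014, -1.3236, 1.2197)

a = (-0.2000, 0.2000, 2.6000)
p' = p + v·dt = (3.0100, -2.2200, -0.3150)
new velocity v' = (0.1900, -0.3900, 1.8300)
(τ − ω×Iω)/I = (2.0271, 1.5283, -1.6053)
new body rate ω' = (1.0014, -1.3236, 1.2197)
q⊗(0,ω) = (0.2416692, -1.2422916, 1.6492074, -0.3720564)
updated quaternion q' = (-0.8696, -0.4431, -0.1697, -0.1367)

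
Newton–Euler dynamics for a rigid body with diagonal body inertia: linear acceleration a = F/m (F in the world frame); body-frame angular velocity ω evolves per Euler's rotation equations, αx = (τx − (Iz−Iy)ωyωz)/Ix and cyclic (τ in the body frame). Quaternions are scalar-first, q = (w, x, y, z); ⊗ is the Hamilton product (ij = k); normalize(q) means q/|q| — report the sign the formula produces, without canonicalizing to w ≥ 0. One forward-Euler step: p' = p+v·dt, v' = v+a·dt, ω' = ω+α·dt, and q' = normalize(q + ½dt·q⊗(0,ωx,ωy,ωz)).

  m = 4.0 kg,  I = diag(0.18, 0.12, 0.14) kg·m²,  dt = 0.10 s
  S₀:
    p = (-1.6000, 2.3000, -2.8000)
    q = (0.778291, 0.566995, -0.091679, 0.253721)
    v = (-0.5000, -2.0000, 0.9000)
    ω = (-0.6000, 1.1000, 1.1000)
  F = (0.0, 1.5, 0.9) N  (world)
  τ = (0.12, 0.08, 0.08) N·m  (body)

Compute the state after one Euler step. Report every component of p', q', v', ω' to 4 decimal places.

p + v·dt = (-1.6500, 2.1000, -2.7100)
v + (F/m)dt = (-0.5000, -1.9625, 0.9225)
precession coupling ω×(Iω) = (0.0242, -0.0264, 0.0396)
α = I⁻¹(τ − ω×Iω) = (0.5322, 0.8867, 0.2886)
ω' = ω + α·dt = (-0.5468, 1.1887, 1.1289)
Hamilton product q⊗(0,ω) = (0.1619508, -0.8469146, 0.0801930, 1.4248072)
q' = normalize(q + ½dt·q⊗(0,ω)) = (0.7837, 0.5228, -0.0874, 0.3238)

p' = (-1.6500, 2.1000, -2.7100)
q' = (0.7837, 0.5228, -0.0874, 0.3238)
v' = (-0.5000, -1.9625, 0.9225)
ω' = (-0.5468, 1.1887, 1.1289)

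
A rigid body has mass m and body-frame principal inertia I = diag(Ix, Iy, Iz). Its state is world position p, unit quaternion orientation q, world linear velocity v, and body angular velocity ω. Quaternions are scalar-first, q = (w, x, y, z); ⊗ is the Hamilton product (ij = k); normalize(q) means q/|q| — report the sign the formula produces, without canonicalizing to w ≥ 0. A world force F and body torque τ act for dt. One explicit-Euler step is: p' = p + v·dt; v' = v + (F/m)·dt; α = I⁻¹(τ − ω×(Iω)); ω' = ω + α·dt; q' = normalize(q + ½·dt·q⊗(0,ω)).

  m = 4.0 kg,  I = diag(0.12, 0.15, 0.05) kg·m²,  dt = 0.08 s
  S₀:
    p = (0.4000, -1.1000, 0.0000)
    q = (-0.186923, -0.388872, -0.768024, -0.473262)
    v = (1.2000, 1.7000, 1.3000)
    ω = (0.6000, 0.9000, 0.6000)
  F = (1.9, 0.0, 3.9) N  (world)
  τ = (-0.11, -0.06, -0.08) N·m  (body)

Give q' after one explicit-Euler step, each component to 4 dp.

2q̇ = q⊗(0,ω) = (1.2085020, -0.1470324, -0.2188647, -0.0013242)
updated quaternion q' = (-0.1384, -0.3943, -0.7758, -0.4727)

q' = (-0.1384, -0.3943, -0.7758, -0.4727)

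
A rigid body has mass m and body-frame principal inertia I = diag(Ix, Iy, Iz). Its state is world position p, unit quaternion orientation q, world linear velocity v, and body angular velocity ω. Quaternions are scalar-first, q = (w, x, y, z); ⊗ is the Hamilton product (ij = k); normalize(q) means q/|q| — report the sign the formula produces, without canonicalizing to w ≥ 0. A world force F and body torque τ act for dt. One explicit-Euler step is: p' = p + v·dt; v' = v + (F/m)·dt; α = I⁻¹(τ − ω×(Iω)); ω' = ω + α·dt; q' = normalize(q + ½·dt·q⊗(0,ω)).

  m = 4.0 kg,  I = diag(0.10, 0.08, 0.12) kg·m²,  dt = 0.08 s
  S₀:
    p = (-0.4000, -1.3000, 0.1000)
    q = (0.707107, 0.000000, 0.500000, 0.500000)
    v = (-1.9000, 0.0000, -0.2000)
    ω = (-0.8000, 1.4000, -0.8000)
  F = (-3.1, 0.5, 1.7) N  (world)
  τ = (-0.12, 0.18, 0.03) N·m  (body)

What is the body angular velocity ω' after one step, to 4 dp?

angular accel α = (-0.7520, 2.4100, 0.0633)
new body rate ω' = (-0.8602, 1.5928, -0.7949)

ω' = (-0.8602, 1.5928, -0.7949)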